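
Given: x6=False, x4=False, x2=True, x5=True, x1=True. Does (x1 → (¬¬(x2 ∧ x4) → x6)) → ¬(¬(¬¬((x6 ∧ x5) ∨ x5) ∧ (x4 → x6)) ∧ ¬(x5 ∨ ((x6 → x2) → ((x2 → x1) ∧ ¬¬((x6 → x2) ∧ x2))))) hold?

True

Substituting x6=False, x4=False, x2=True, x5=True, x1=True:
x2 ∧ x4 = True ∧ False = False
¬(x2 ∧ x4) = ¬False = True
¬¬(x2 ∧ x4) = ¬True = False
¬¬(x2 ∧ x4) → x6 = False → False = True
x1 → (¬¬(x2 ∧ x4) → x6) = True → True = True
x6 ∧ x5 = False ∧ True = False
(x6 ∧ x5) ∨ x5 = False ∨ True = True
¬((x6 ∧ x5) ∨ x5) = ¬True = False
¬¬((x6 ∧ x5) ∨ x5) = ¬False = True
x4 → x6 = False → False = True
¬¬((x6 ∧ x5) ∨ x5) ∧ (x4 → x6) = True ∧ True = True
¬(¬¬((x6 ∧ x5) ∨ x5) ∧ (x4 → x6)) = ¬True = False
x6 → x2 = False → True = True
x2 → x1 = True → True = True
x6 → x2 = False → True = True
(x6 → x2) ∧ x2 = True ∧ True = True
¬((x6 → x2) ∧ x2) = ¬True = False
¬¬((x6 → x2) ∧ x2) = ¬False = True
(x2 → x1) ∧ ¬¬((x6 → x2) ∧ x2) = True ∧ True = True
(x6 → x2) → ((x2 → x1) ∧ ¬¬((x6 → x2) ∧ x2)) = True → True = True
x5 ∨ ((x6 → x2) → ((x2 → x1) ∧ ¬¬((x6 → x2) ∧ x2))) = True ∨ True = True
¬(x5 ∨ ((x6 → x2) → ((x2 → x1) ∧ ¬¬((x6 → x2) ∧ x2)))) = ¬True = False
¬(¬¬((x6 ∧ x5) ∨ x5) ∧ (x4 → x6)) ∧ ¬(x5 ∨ ((x6 → x2) → ((x2 → x1) ∧ ¬¬((x6 → x2) ∧ x2)))) = False ∧ False = False
¬(¬(¬¬((x6 ∧ x5) ∨ x5) ∧ (x4 → x6)) ∧ ¬(x5 ∨ ((x6 → x2) → ((x2 → x1) ∧ ¬¬((x6 → x2) ∧ x2))))) = ¬False = True
(x1 → (¬¬(x2 ∧ x4) → x6)) → ¬(¬(¬¬((x6 ∧ x5) ∨ x5) ∧ (x4 → x6)) ∧ ¬(x5 ∨ ((x6 → x2) → ((x2 → x1) ∧ ¬¬((x6 → x2) ∧ x2))))) = True → True = True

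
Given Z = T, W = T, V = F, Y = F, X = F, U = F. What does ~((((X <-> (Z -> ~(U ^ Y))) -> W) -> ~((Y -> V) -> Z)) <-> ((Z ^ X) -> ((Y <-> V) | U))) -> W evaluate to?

U ^ Y = F ^ F = F
~(U ^ Y) = ~F = T
Z -> ~(U ^ Y) = T -> T = T
X <-> (Z -> ~(U ^ Y)) = F <-> T = F
(X <-> (Z -> ~(U ^ Y))) -> W = F -> T = T
Y -> V = F -> F = T
(Y -> V) -> Z = T -> T = T
~((Y -> V) -> Z) = ~T = F
((X <-> (Z -> ~(U ^ Y))) -> W) -> ~((Y -> V) -> Z) = T -> F = F
Z ^ X = T ^ F = T
Y <-> V = F <-> F = T
(Y <-> V) | U = T | F = T
(Z ^ X) -> ((Y <-> V) | U) = T -> T = T
(((X <-> (Z -> ~(U ^ Y))) -> W) -> ~((Y -> V) -> Z)) <-> ((Z ^ X) -> ((Y <-> V) | U)) = F <-> T = F
~((((X <-> (Z -> ~(U ^ Y))) -> W) -> ~((Y -> V) -> Z)) <-> ((Z ^ X) -> ((Y <-> V) | U))) = ~F = T
~((((X <-> (Z -> ~(U ^ Y))) -> W) -> ~((Y -> V) -> Z)) <-> ((Z ^ X) -> ((Y <-> V) | U))) -> W = T -> T = T

T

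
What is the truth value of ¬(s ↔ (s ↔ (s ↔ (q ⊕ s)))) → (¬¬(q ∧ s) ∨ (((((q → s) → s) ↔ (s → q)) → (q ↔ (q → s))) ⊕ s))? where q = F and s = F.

T

q ⊕ s = F ⊕ F = F
s ↔ (q ⊕ s) = F ↔ F = T
s ↔ (s ↔ (q ⊕ s)) = F ↔ T = F
s ↔ (s ↔ (s ↔ (q ⊕ s))) = F ↔ F = T
¬(s ↔ (s ↔ (s ↔ (q ⊕ s)))) = ¬T = F
q ∧ s = F ∧ F = F
¬(q ∧ s) = ¬F = T
¬¬(q ∧ s) = ¬T = F
q → s = F → F = T
(q → s) → s = T → F = F
s → q = F → F = T
((q → s) → s) ↔ (s → q) = F ↔ T = F
q → s = F → F = T
q ↔ (q → s) = F ↔ T = F
(((q → s) → s) ↔ (s → q)) → (q ↔ (q → s)) = F → F = T
((((q → s) → s) ↔ (s → q)) → (q ↔ (q → s))) ⊕ s = T ⊕ F = T
¬¬(q ∧ s) ∨ (((((q → s) → s) ↔ (s → q)) → (q ↔ (q → s))) ⊕ s) = F ∨ T = T
¬(s ↔ (s ↔ (s ↔ (q ⊕ s)))) → (¬¬(q ∧ s) ∨ (((((q → s) → s) ↔ (s → q)) → (q ↔ (q → s))) ⊕ s)) = F → T = T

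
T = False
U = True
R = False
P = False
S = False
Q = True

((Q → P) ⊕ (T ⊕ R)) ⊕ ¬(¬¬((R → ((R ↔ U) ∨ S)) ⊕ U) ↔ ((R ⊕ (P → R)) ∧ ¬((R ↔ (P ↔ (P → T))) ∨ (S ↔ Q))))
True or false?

False

Q → P = True → False = False
T ⊕ R = False ⊕ False = False
(Q → P) ⊕ (T ⊕ R) = False ⊕ False = False
R ↔ U = False ↔ True = False
(R ↔ U) ∨ S = False ∨ False = False
R → ((R ↔ U) ∨ S) = False → False = True
(R → ((R ↔ U) ∨ S)) ⊕ U = True ⊕ True = False
¬((R → ((R ↔ U) ∨ S)) ⊕ U) = ¬False = True
¬¬((R → ((R ↔ U) ∨ S)) ⊕ U) = ¬True = False
P → R = False → False = True
R ⊕ (P → R) = False ⊕ True = True
P → T = False → False = True
P ↔ (P → T) = False ↔ True = False
R ↔ (P ↔ (P → T)) = False ↔ False = True
S ↔ Q = False ↔ True = False
(R ↔ (P ↔ (P → T))) ∨ (S ↔ Q) = True ∨ False = True
¬((R ↔ (P ↔ (P → T))) ∨ (S ↔ Q)) = ¬True = False
(R ⊕ (P → R)) ∧ ¬((R ↔ (P ↔ (P → T))) ∨ (S ↔ Q)) = True ∧ False = False
¬¬((R → ((R ↔ U) ∨ S)) ⊕ U) ↔ ((R ⊕ (P → R)) ∧ ¬((R ↔ (P ↔ (P → T))) ∨ (S ↔ Q))) = False ↔ False = True
¬(¬¬((R → ((R ↔ U) ∨ S)) ⊕ U) ↔ ((R ⊕ (P → R)) ∧ ¬((R ↔ (P ↔ (P → T))) ∨ (S ↔ Q)))) = ¬True = False
((Q → P) ⊕ (T ⊕ R)) ⊕ ¬(¬¬((R → ((R ↔ U) ∨ S)) ⊕ U) ↔ ((R ⊕ (P → R)) ∧ ¬((R ↔ (P ↔ (P → T))) ∨ (S ↔ Q)))) = False ⊕ False = False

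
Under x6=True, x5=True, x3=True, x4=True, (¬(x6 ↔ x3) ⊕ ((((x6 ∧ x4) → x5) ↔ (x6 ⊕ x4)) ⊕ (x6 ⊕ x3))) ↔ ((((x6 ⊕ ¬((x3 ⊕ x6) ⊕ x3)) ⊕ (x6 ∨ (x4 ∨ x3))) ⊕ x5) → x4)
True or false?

False

x6 ↔ x3 = True ↔ True = True
¬(x6 ↔ x3) = ¬True = False
x6 ∧ x4 = True ∧ True = True
(x6 ∧ x4) → x5 = True → True = True
x6 ⊕ x4 = True ⊕ True = False
((x6 ∧ x4) → x5) ↔ (x6 ⊕ x4) = True ↔ False = False
x6 ⊕ x3 = True ⊕ True = False
(((x6 ∧ x4) → x5) ↔ (x6 ⊕ x4)) ⊕ (x6 ⊕ x3) = False ⊕ False = False
¬(x6 ↔ x3) ⊕ ((((x6 ∧ x4) → x5) ↔ (x6 ⊕ x4)) ⊕ (x6 ⊕ x3)) = False ⊕ False = False
x3 ⊕ x6 = True ⊕ True = False
(x3 ⊕ x6) ⊕ x3 = False ⊕ True = True
¬((x3 ⊕ x6) ⊕ x3) = ¬True = False
x6 ⊕ ¬((x3 ⊕ x6) ⊕ x3) = True ⊕ False = True
x4 ∨ x3 = True ∨ True = True
x6 ∨ (x4 ∨ x3) = True ∨ True = True
(x6 ⊕ ¬((x3 ⊕ x6) ⊕ x3)) ⊕ (x6 ∨ (x4 ∨ x3)) = True ⊕ True = False
((x6 ⊕ ¬((x3 ⊕ x6) ⊕ x3)) ⊕ (x6 ∨ (x4 ∨ x3))) ⊕ x5 = False ⊕ True = True
(((x6 ⊕ ¬((x3 ⊕ x6) ⊕ x3)) ⊕ (x6 ∨ (x4 ∨ x3))) ⊕ x5) → x4 = True → True = True
(¬(x6 ↔ x3) ⊕ ((((x6 ∧ x4) → x5) ↔ (x6 ⊕ x4)) ⊕ (x6 ⊕ x3))) ↔ ((((x6 ⊕ ¬((x3 ⊕ x6) ⊕ x3)) ⊕ (x6 ∨ (x4 ∨ x3))) ⊕ x5) → x4) = False ↔ True = False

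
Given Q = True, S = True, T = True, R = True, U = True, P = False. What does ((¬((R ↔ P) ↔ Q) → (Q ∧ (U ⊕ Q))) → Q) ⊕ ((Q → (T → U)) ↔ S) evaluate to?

False

Substituting Q=True, S=True, T=True, R=True, U=True, P=False:
R ↔ P = True ↔ False = False
(R ↔ P) ↔ Q = False ↔ True = False
¬((R ↔ P) ↔ Q) = ¬False = True
U ⊕ Q = True ⊕ True = False
Q ∧ (U ⊕ Q) = True ∧ False = False
¬((R ↔ P) ↔ Q) → (Q ∧ (U ⊕ Q)) = True → False = False
(¬((R ↔ P) ↔ Q) → (Q ∧ (U ⊕ Q))) → Q = False → True = True
T → U = True → True = True
Q → (T → U) = True → True = True
(Q → (T → U)) ↔ S = True ↔ True = True
((¬((R ↔ P) ↔ Q) → (Q ∧ (U ⊕ Q))) → Q) ⊕ ((Q → (T → U)) ↔ S) = True ⊕ True = False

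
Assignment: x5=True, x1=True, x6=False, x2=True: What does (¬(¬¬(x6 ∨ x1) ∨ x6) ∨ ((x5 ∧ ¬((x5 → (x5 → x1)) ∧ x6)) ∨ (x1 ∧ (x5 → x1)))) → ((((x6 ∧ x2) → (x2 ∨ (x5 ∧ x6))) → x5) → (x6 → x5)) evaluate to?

x6 ∨ x1 = False ∨ True = True
¬(x6 ∨ x1) = ¬True = False
¬¬(x6 ∨ x1) = ¬False = True
¬¬(x6 ∨ x1) ∨ x6 = True ∨ False = True
¬(¬¬(x6 ∨ x1) ∨ x6) = ¬True = False
x5 → x1 = True → True = True
x5 → (x5 → x1) = True → True = True
(x5 → (x5 → x1)) ∧ x6 = True ∧ False = False
¬((x5 → (x5 → x1)) ∧ x6) = ¬False = True
x5 ∧ ¬((x5 → (x5 → x1)) ∧ x6) = True ∧ True = True
x5 → x1 = True → True = True
x1 ∧ (x5 → x1) = True ∧ True = True
(x5 ∧ ¬((x5 → (x5 → x1)) ∧ x6)) ∨ (x1 ∧ (x5 → x1)) = True ∨ True = True
¬(¬¬(x6 ∨ x1) ∨ x6) ∨ ((x5 ∧ ¬((x5 → (x5 → x1)) ∧ x6)) ∨ (x1 ∧ (x5 → x1))) = False ∨ True = True
x6 ∧ x2 = False ∧ True = False
x5 ∧ x6 = True ∧ False = False
x2 ∨ (x5 ∧ x6) = True ∨ False = True
(x6 ∧ x2) → (x2 ∨ (x5 ∧ x6)) = False → True = True
((x6 ∧ x2) → (x2 ∨ (x5 ∧ x6))) → x5 = True → True = True
x6 → x5 = False → True = True
(((x6 ∧ x2) → (x2 ∨ (x5 ∧ x6))) → x5) → (x6 → x5) = True → True = True
(¬(¬¬(x6 ∨ x1) ∨ x6) ∨ ((x5 ∧ ¬((x5 → (x5 → x1)) ∧ x6)) ∨ (x1 ∧ (x5 → x1)))) → ((((x6 ∧ x2) → (x2 ∨ (x5 ∧ x6))) → x5) → (x6 → x5)) = True → True = True

True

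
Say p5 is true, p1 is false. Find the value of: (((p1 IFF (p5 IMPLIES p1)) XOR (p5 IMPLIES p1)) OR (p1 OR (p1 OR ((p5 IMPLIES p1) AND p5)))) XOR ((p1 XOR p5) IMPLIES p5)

p5 IMPLIES p1 = True IMPLIES False = False
p1 IFF (p5 IMPLIES p1) = False IFF False = True
p5 IMPLIES p1 = True IMPLIES False = False
(p1 IFF (p5 IMPLIES p1)) XOR (p5 IMPLIES p1) = True XOR False = True
p5 IMPLIES p1 = True IMPLIES False = False
(p5 IMPLIES p1) AND p5 = False AND True = False
p1 OR ((p5 IMPLIES p1) AND p5) = False OR False = False
p1 OR (p1 OR ((p5 IMPLIES p1) AND p5)) = False OR False = False
((p1 IFF (p5 IMPLIES p1)) XOR (p5 IMPLIES p1)) OR (p1 OR (p1 OR ((p5 IMPLIES p1) AND p5))) = True OR False = True
p1 XOR p5 = False XOR True = True
(p1 XOR p5) IMPLIES p5 = True IMPLIES True = True
(((p1 IFF (p5 IMPLIES p1)) XOR (p5 IMPLIES p1)) OR (p1 OR (p1 OR ((p5 IMPLIES p1) AND p5)))) XOR ((p1 XOR p5) IMPLIES p5) = True XOR True = False

False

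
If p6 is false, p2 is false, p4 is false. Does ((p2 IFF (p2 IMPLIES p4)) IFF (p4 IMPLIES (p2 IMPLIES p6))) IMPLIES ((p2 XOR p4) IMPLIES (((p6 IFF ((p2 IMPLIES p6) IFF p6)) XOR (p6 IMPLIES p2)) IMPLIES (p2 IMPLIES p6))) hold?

p2 IMPLIES p4 = False IMPLIES False = True
p2 IFF (p2 IMPLIES p4) = False IFF True = False
p2 IMPLIES p6 = False IMPLIES False = True
p4 IMPLIES (p2 IMPLIES p6) = False IMPLIES True = True
(p2 IFF (p2 IMPLIES p4)) IFF (p4 IMPLIES (p2 IMPLIES p6)) = False IFF True = False
p2 XOR p4 = False XOR False = False
p2 IMPLIES p6 = False IMPLIES False = True
(p2 IMPLIES p6) IFF p6 = True IFF False = False
p6 IFF ((p2 IMPLIES p6) IFF p6) = False IFF False = True
p6 IMPLIES p2 = False IMPLIES False = True
(p6 IFF ((p2 IMPLIES p6) IFF p6)) XOR (p6 IMPLIES p2) = True XOR True = False
p2 IMPLIES p6 = False IMPLIES False = True
((p6 IFF ((p2 IMPLIES p6) IFF p6)) XOR (p6 IMPLIES p2)) IMPLIES (p2 IMPLIES p6) = False IMPLIES True = True
(p2 XOR p4) IMPLIES (((p6 IFF ((p2 IMPLIES p6) IFF p6)) XOR (p6 IMPLIES p2)) IMPLIES (p2 IMPLIES p6)) = False IMPLIES True = True
((p2 IFF (p2 IMPLIES p4)) IFF (p4 IMPLIES (p2 IMPLIES p6))) IMPLIES ((p2 XOR p4) IMPLIES (((p6 IFF ((p2 IMPLIES p6) IFF p6)) XOR (p6 IMPLIES p2)) IMPLIES (p2 IMPLIES p6))) = False IMPLIES True = True

True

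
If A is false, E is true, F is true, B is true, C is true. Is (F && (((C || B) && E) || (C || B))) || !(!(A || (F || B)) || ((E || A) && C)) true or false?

Substituting A=0, E=1, F=1, B=1, C=1:
C || B = 1 || 1 = 1
(C || B) && E = 1 && 1 = 1
C || B = 1 || 1 = 1
((C || B) && E) || (C || B) = 1 || 1 = 1
F && (((C || B) && E) || (C || B)) = 1 && 1 = 1
F || B = 1 || 1 = 1
A || (F || B) = 0 || 1 = 1
!(A || (F || B)) = !1 = 0
E || A = 1 || 0 = 1
(E || A) && C = 1 && 1 = 1
!(A || (F || B)) || ((E || A) && C) = 0 || 1 = 1
!(!(A || (F || B)) || ((E || A) && C)) = !1 = 0
(F && (((C || B) && E) || (C || B))) || !(!(A || (F || B)) || ((E || A) && C)) = 1 || 0 = 1

1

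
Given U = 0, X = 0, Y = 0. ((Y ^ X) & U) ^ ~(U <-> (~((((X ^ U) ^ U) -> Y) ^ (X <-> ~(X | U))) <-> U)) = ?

Y ^ X = 0 ^ 0 = 0
(Y ^ X) & U = 0 & 0 = 0
X ^ U = 0 ^ 0 = 0
(X ^ U) ^ U = 0 ^ 0 = 0
((X ^ U) ^ U) -> Y = 0 -> 0 = 1
X | U = 0 | 0 = 0
~(X | U) = ~0 = 1
X <-> ~(X | U) = 0 <-> 1 = 0
(((X ^ U) ^ U) -> Y) ^ (X <-> ~(X | U)) = 1 ^ 0 = 1
~((((X ^ U) ^ U) -> Y) ^ (X <-> ~(X | U))) = ~1 = 0
~((((X ^ U) ^ U) -> Y) ^ (X <-> ~(X | U))) <-> U = 0 <-> 0 = 1
U <-> (~((((X ^ U) ^ U) -> Y) ^ (X <-> ~(X | U))) <-> U) = 0 <-> 1 = 0
~(U <-> (~((((X ^ U) ^ U) -> Y) ^ (X <-> ~(X | U))) <-> U)) = ~0 = 1
((Y ^ X) & U) ^ ~(U <-> (~((((X ^ U) ^ U) -> Y) ^ (X <-> ~(X | U))) <-> U)) = 0 ^ 1 = 1

1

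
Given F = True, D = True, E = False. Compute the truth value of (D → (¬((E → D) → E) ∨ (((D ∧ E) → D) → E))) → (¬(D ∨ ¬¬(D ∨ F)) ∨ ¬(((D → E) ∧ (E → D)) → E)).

Substituting F=True, D=True, E=False:
E → D = False → True = True
(E → D) → E = True → False = False
¬((E → D) → E) = ¬False = True
D ∧ E = True ∧ False = False
(D ∧ E) → D = False → True = True
((D ∧ E) → D) → E = True → False = False
¬((E → D) → E) ∨ (((D ∧ E) → D) → E) = True ∨ False = True
D → (¬((E → D) → E) ∨ (((D ∧ E) → D) → E)) = True → True = True
D ∨ F = True ∨ True = True
¬(D ∨ F) = ¬True = False
¬¬(D ∨ F) = ¬False = True
D ∨ ¬¬(D ∨ F) = True ∨ True = True
¬(D ∨ ¬¬(D ∨ F)) = ¬True = False
D → E = True → False = False
E → D = False → True = True
(D → E) ∧ (E → D) = False ∧ True = False
((D → E) ∧ (E → D)) → E = False → False = True
¬(((D → E) ∧ (E → D)) → E) = ¬True = False
¬(D ∨ ¬¬(D ∨ F)) ∨ ¬(((D → E) ∧ (E → D)) → E) = False ∨ False = False
(D → (¬((E → D) → E) ∨ (((D ∧ E) → D) → E))) → (¬(D ∨ ¬¬(D ∨ F)) ∨ ¬(((D → E) ∧ (E → D)) → E)) = True → False = False

False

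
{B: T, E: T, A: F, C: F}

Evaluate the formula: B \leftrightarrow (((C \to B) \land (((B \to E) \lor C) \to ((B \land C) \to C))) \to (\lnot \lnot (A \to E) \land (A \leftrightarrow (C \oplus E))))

C \to B = F \to T = T
B \to E = T \to T = T
(B \to E) \lor C = T \lor F = T
B \land C = T \land F = F
(B \land C) \to C = F \to F = T
((B \to E) \lor C) \to ((B \land C) \to C) = T \to T = T
(C \to B) \land (((B \to E) \lor C) \to ((B \land C) \to C)) = T \land T = T
A \to E = F \to T = T
\lnot (A \to E) = \lnot T = F
\lnot \lnot (A \to E) = \lnot F = T
C \oplus E = F \oplus T = T
A \leftrightarrow (C \oplus E) = F \leftrightarrow T = F
\lnot \lnot (A \to E) \land (A \leftrightarrow (C \oplus E)) = T \land F = F
((C \to B) \land (((B \to E) \lor C) \to ((B \land C) \to C))) \to (\lnot \lnot (A \to E) \land (A \leftrightarrow (C \oplus E))) = T \to F = F
B \leftrightarrow (((C \to B) \land (((B \to E) \lor C) \to ((B \land C) \to C))) \to (\lnot \lnot (A \to E) \land (A \leftrightarrow (C \oplus E)))) = T \leftrightarrow F = F

F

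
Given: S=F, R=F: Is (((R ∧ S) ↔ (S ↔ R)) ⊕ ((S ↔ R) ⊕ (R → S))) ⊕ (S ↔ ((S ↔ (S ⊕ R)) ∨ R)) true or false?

Substituting S=F, R=F:
R ∧ S = F ∧ F = F
S ↔ R = F ↔ F = T
(R ∧ S) ↔ (S ↔ R) = F ↔ T = F
S ↔ R = F ↔ F = T
R → S = F → F = T
(S ↔ R) ⊕ (R → S) = T ⊕ T = F
((R ∧ S) ↔ (S ↔ R)) ⊕ ((S ↔ R) ⊕ (R → S)) = F ⊕ F = F
S ⊕ R = F ⊕ F = F
S ↔ (S ⊕ R) = F ↔ F = T
(S ↔ (S ⊕ R)) ∨ R = T ∨ F = T
S ↔ ((S ↔ (S ⊕ R)) ∨ R) = F ↔ T = F
(((R ∧ S) ↔ (S ↔ R)) ⊕ ((S ↔ R) ⊕ (R → S))) ⊕ (S ↔ ((S ↔ (S ⊕ R)) ∨ R)) = F ⊕ F = F

F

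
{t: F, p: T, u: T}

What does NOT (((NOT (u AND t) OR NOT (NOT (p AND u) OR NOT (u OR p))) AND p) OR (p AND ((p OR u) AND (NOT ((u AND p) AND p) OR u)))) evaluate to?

F

u AND t = T AND F = F
NOT (u AND t) = NOT F = T
p AND u = T AND T = T
NOT (p AND u) = NOT T = F
u OR p = T OR T = T
NOT (u OR p) = NOT T = F
NOT (p AND u) OR NOT (u OR p) = F OR F = F
NOT (NOT (p AND u) OR NOT (u OR p)) = NOT F = T
NOT (u AND t) OR NOT (NOT (p AND u) OR NOT (u OR p)) = T OR T = T
(NOT (u AND t) OR NOT (NOT (p AND u) OR NOT (u OR p))) AND p = T AND T = T
p OR u = T OR T = T
u AND p = T AND T = T
(u AND p) AND p = T AND T = T
NOT ((u AND p) AND p) = NOT T = F
NOT ((u AND p) AND p) OR u = F OR T = T
(p OR u) AND (NOT ((u AND p) AND p) OR u) = T AND T = T
p AND ((p OR u) AND (NOT ((u AND p) AND p) OR u)) = T AND T = T
((NOT (u AND t) OR NOT (NOT (p AND u) OR NOT (u OR p))) AND p) OR (p AND ((p OR u) AND (NOT ((u AND p) AND p) OR u))) = T OR T = T
NOT (((NOT (u AND t) OR NOT (NOT (p AND u) OR NOT (u OR p))) AND p) OR (p AND ((p OR u) AND (NOT ((u AND p) AND p) OR u)))) = NOT T = F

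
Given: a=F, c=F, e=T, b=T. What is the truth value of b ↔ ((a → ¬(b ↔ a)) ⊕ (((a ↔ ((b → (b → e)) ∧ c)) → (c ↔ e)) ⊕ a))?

T

Substituting a=F, c=F, e=T, b=T:
b ↔ a = T ↔ F = F
¬(b ↔ a) = ¬F = T
a → ¬(b ↔ a) = F → T = T
b → e = T → T = T
b → (b → e) = T → T = T
(b → (b → e)) ∧ c = T ∧ F = F
a ↔ ((b → (b → e)) ∧ c) = F ↔ F = T
c ↔ e = F ↔ T = F
(a ↔ ((b → (b → e)) ∧ c)) → (c ↔ e) = T → F = F
((a ↔ ((b → (b → e)) ∧ c)) → (c ↔ e)) ⊕ a = F ⊕ F = F
(a → ¬(b ↔ a)) ⊕ (((a ↔ ((b → (b → e)) ∧ c)) → (c ↔ e)) ⊕ a) = T ⊕ F = T
b ↔ ((a → ¬(b ↔ a)) ⊕ (((a ↔ ((b → (b → e)) ∧ c)) → (c ↔ e)) ⊕ a)) = T ↔ T = T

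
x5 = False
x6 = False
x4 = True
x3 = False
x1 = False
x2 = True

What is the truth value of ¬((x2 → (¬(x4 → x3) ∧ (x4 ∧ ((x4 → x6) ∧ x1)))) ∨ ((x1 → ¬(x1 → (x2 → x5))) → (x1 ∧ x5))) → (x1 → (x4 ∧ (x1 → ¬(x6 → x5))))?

True

x4 → x3 = True → False = False
¬(x4 → x3) = ¬False = True
x4 → x6 = True → False = False
(x4 → x6) ∧ x1 = False ∧ False = False
x4 ∧ ((x4 → x6) ∧ x1) = True ∧ False = False
¬(x4 → x3) ∧ (x4 ∧ ((x4 → x6) ∧ x1)) = True ∧ False = False
x2 → (¬(x4 → x3) ∧ (x4 ∧ ((x4 → x6) ∧ x1))) = True → False = False
x2 → x5 = True → False = False
x1 → (x2 → x5) = False → False = True
¬(x1 → (x2 → x5)) = ¬True = False
x1 → ¬(x1 → (x2 → x5)) = False → False = True
x1 ∧ x5 = False ∧ False = False
(x1 → ¬(x1 → (x2 → x5))) → (x1 ∧ x5) = True → False = False
(x2 → (¬(x4 → x3) ∧ (x4 ∧ ((x4 → x6) ∧ x1)))) ∨ ((x1 → ¬(x1 → (x2 → x5))) → (x1 ∧ x5)) = False ∨ False = False
¬((x2 → (¬(x4 → x3) ∧ (x4 ∧ ((x4 → x6) ∧ x1)))) ∨ ((x1 → ¬(x1 → (x2 → x5))) → (x1 ∧ x5))) = ¬False = True
x6 → x5 = False → False = True
¬(x6 → x5) = ¬True = False
x1 → ¬(x6 → x5) = False → False = True
x4 ∧ (x1 → ¬(x6 → x5)) = True ∧ True = True
x1 → (x4 ∧ (x1 → ¬(x6 → x5))) = False → True = True
¬((x2 → (¬(x4 → x3) ∧ (x4 ∧ ((x4 → x6) ∧ x1)))) ∨ ((x1 → ¬(x1 → (x2 → x5))) → (x1 ∧ x5))) → (x1 → (x4 ∧ (x1 → ¬(x6 → x5)))) = True → True = True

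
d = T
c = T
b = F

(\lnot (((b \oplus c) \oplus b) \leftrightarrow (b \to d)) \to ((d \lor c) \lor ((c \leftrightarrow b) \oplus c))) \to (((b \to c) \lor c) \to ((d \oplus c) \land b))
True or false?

Substituting d=T, c=T, b=F:
b \oplus c = F \oplus T = T
(b \oplus c) \oplus b = T \oplus F = T
b \to d = F \to T = T
((b \oplus c) \oplus b) \leftrightarrow (b \to d) = T \leftrightarrow T = T
\lnot (((b \oplus c) \oplus b) \leftrightarrow (b \to d)) = \lnot T = F
d \lor c = T \lor T = T
c \leftrightarrow b = T \leftrightarrow F = F
(c \leftrightarrow b) \oplus c = F \oplus T = T
(d \lor c) \lor ((c \leftrightarrow b) \oplus c) = T \lor T = T
\lnot (((b \oplus c) \oplus b) \leftrightarrow (b \to d)) \to ((d \lor c) \lor ((c \leftrightarrow b) \oplus c)) = F \to T = T
b \to c = F \to T = T
(b \to c) \lor c = T \lor T = T
d \oplus c = T \oplus T = F
(d \oplus c) \land b = F \land F = F
((b \to c) \lor c) \to ((d \oplus c) \land b) = T \to F = F
(\lnot (((b \oplus c) \oplus b) \leftrightarrow (b \to d)) \to ((d \lor c) \lor ((c \leftrightarrow b) \oplus c))) \to (((b \to c) \lor c) \to ((d \oplus c) \land b)) = T \to F = F

F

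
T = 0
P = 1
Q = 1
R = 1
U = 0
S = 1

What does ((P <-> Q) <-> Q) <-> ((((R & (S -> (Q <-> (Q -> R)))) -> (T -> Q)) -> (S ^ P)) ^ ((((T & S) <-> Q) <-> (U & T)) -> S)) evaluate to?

Substituting T=0, P=1, Q=1, R=1, U=0, S=1:
P <-> Q = 1 <-> 1 = 1
(P <-> Q) <-> Q = 1 <-> 1 = 1
Q -> R = 1 -> 1 = 1
Q <-> (Q -> R) = 1 <-> 1 = 1
S -> (Q <-> (Q -> R)) = 1 -> 1 = 1
R & (S -> (Q <-> (Q -> R))) = 1 & 1 = 1
T -> Q = 0 -> 1 = 1
(R & (S -> (Q <-> (Q -> R)))) -> (T -> Q) = 1 -> 1 = 1
S ^ P = 1 ^ 1 = 0
((R & (S -> (Q <-> (Q -> R)))) -> (T -> Q)) -> (S ^ P) = 1 -> 0 = 0
T & S = 0 & 1 = 0
(T & S) <-> Q = 0 <-> 1 = 0
U & T = 0 & 0 = 0
((T & S) <-> Q) <-> (U & T) = 0 <-> 0 = 1
(((T & S) <-> Q) <-> (U & T)) -> S = 1 -> 1 = 1
(((R & (S -> (Q <-> (Q -> R)))) -> (T -> Q)) -> (S ^ P)) ^ ((((T & S) <-> Q) <-> (U & T)) -> S) = 0 ^ 1 = 1
((P <-> Q) <-> Q) <-> ((((R & (S -> (Q <-> (Q -> R)))) -> (T -> Q)) -> (S ^ P)) ^ ((((T & S) <-> Q) <-> (U & T)) -> S)) = 1 <-> 1 = 1

1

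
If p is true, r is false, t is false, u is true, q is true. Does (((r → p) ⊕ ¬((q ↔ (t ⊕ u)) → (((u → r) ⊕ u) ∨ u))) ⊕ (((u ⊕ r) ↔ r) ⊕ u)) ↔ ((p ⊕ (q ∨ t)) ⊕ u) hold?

Substituting p=True, r=False, t=False, u=True, q=True:
r → p = False → True = True
t ⊕ u = False ⊕ True = True
q ↔ (t ⊕ u) = True ↔ True = True
u → r = True → False = False
(u → r) ⊕ u = False ⊕ True = True
((u → r) ⊕ u) ∨ u = True ∨ True = True
(q ↔ (t ⊕ u)) → (((u → r) ⊕ u) ∨ u) = True → True = True
¬((q ↔ (t ⊕ u)) → (((u → r) ⊕ u) ∨ u)) = ¬True = False
(r → p) ⊕ ¬((q ↔ (t ⊕ u)) → (((u → r) ⊕ u) ∨ u)) = True ⊕ False = True
u ⊕ r = True ⊕ False = True
(u ⊕ r) ↔ r = True ↔ False = False
((u ⊕ r) ↔ r) ⊕ u = False ⊕ True = True
((r → p) ⊕ ¬((q ↔ (t ⊕ u)) → (((u → r) ⊕ u) ∨ u))) ⊕ (((u ⊕ r) ↔ r) ⊕ u) = True ⊕ True = False
q ∨ t = True ∨ False = True
p ⊕ (q ∨ t) = True ⊕ True = False
(p ⊕ (q ∨ t)) ⊕ u = False ⊕ True = True
(((r → p) ⊕ ¬((q ↔ (t ⊕ u)) → (((u → r) ⊕ u) ∨ u))) ⊕ (((u ⊕ r) ↔ r) ⊕ u)) ↔ ((p ⊕ (q ∨ t)) ⊕ u) = False ↔ True = False

False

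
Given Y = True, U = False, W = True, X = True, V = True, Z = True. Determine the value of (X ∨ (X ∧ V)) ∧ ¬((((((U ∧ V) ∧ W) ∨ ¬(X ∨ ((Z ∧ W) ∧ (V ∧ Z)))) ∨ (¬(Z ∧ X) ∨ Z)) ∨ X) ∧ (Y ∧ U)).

True

X ∧ V = True ∧ True = True
X ∨ (X ∧ V) = True ∨ True = True
U ∧ V = False ∧ True = False
(U ∧ V) ∧ W = False ∧ True = False
Z ∧ W = True ∧ True = True
V ∧ Z = True ∧ True = True
(Z ∧ W) ∧ (V ∧ Z) = True ∧ True = True
X ∨ ((Z ∧ W) ∧ (V ∧ Z)) = True ∨ True = True
¬(X ∨ ((Z ∧ W) ∧ (V ∧ Z))) = ¬True = False
((U ∧ V) ∧ W) ∨ ¬(X ∨ ((Z ∧ W) ∧ (V ∧ Z))) = False ∨ False = False
Z ∧ X = True ∧ True = True
¬(Z ∧ X) = ¬True = False
¬(Z ∧ X) ∨ Z = False ∨ True = True
(((U ∧ V) ∧ W) ∨ ¬(X ∨ ((Z ∧ W) ∧ (V ∧ Z)))) ∨ (¬(Z ∧ X) ∨ Z) = False ∨ True = True
((((U ∧ V) ∧ W) ∨ ¬(X ∨ ((Z ∧ W) ∧ (V ∧ Z)))) ∨ (¬(Z ∧ X) ∨ Z)) ∨ X = True ∨ True = True
Y ∧ U = True ∧ False = False
(((((U ∧ V) ∧ W) ∨ ¬(X ∨ ((Z ∧ W) ∧ (V ∧ Z)))) ∨ (¬(Z ∧ X) ∨ Z)) ∨ X) ∧ (Y ∧ U) = True ∧ False = False
¬((((((U ∧ V) ∧ W) ∨ ¬(X ∨ ((Z ∧ W) ∧ (V ∧ Z)))) ∨ (¬(Z ∧ X) ∨ Z)) ∨ X) ∧ (Y ∧ U)) = ¬False = True
(X ∨ (X ∧ V)) ∧ ¬((((((U ∧ V) ∧ W) ∨ ¬(X ∨ ((Z ∧ W) ∧ (V ∧ Z)))) ∨ (¬(Z ∧ X) ∨ Z)) ∨ X) ∧ (Y ∧ U)) = True ∧ True = True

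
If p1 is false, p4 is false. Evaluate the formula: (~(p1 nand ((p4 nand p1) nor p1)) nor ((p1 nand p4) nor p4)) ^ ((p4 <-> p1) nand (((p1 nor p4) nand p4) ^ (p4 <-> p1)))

0

p4 nand p1 = 0 nand 0 = 1
(p4 nand p1) nor p1 = 1 nor 0 = 0
p1 nand ((p4 nand p1) nor p1) = 0 nand 0 = 1
~(p1 nand ((p4 nand p1) nor p1)) = ~1 = 0
p1 nand p4 = 0 nand 0 = 1
(p1 nand p4) nor p4 = 1 nor 0 = 0
~(p1 nand ((p4 nand p1) nor p1)) nor ((p1 nand p4) nor p4) = 0 nor 0 = 1
p4 <-> p1 = 0 <-> 0 = 1
p1 nor p4 = 0 nor 0 = 1
(p1 nor p4) nand p4 = 1 nand 0 = 1
p4 <-> p1 = 0 <-> 0 = 1
((p1 nor p4) nand p4) ^ (p4 <-> p1) = 1 ^ 1 = 0
(p4 <-> p1) nand (((p1 nor p4) nand p4) ^ (p4 <-> p1)) = 1 nand 0 = 1
(~(p1 nand ((p4 nand p1) nor p1)) nor ((p1 nand p4) nor p4)) ^ ((p4 <-> p1) nand (((p1 nor p4) nand p4) ^ (p4 <-> p1))) = 1 ^ 1 = 0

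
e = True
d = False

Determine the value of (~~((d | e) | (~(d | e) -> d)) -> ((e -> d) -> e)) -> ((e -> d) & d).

Substituting e=True, d=False:
d | e = False | True = True
d | e = False | True = True
~(d | e) = ~True = False
~(d | e) -> d = False -> False = True
(d | e) | (~(d | e) -> d) = True | True = True
~((d | e) | (~(d | e) -> d)) = ~True = False
~~((d | e) | (~(d | e) -> d)) = ~False = True
e -> d = True -> False = False
(e -> d) -> e = False -> True = True
~~((d | e) | (~(d | e) -> d)) -> ((e -> d) -> e) = True -> True = True
e -> d = True -> False = False
(e -> d) & d = False & False = False
(~~((d | e) | (~(d | e) -> d)) -> ((e -> d) -> e)) -> ((e -> d) & d) = True -> False = False

False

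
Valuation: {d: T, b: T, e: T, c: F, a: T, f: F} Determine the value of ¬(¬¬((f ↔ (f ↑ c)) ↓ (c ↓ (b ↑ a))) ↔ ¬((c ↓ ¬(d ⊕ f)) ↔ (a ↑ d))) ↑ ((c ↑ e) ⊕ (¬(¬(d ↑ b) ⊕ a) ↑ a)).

f ↑ c = F ↑ F = T
f ↔ (f ↑ c) = F ↔ T = F
b ↑ a = T ↑ T = F
c ↓ (b ↑ a) = F ↓ F = T
(f ↔ (f ↑ c)) ↓ (c ↓ (b ↑ a)) = F ↓ T = F
¬((f ↔ (f ↑ c)) ↓ (c ↓ (b ↑ a))) = ¬F = T
¬¬((f ↔ (f ↑ c)) ↓ (c ↓ (b ↑ a))) = ¬T = F
d ⊕ f = T ⊕ F = T
¬(d ⊕ f) = ¬T = F
c ↓ ¬(d ⊕ f) = F ↓ F = T
a ↑ d = T ↑ T = F
(c ↓ ¬(d ⊕ f)) ↔ (a ↑ d) = T ↔ F = F
¬((c ↓ ¬(d ⊕ f)) ↔ (a ↑ d)) = ¬F = T
¬¬((f ↔ (f ↑ c)) ↓ (c ↓ (b ↑ a))) ↔ ¬((c ↓ ¬(d ⊕ f)) ↔ (a ↑ d)) = F ↔ T = F
¬(¬¬((f ↔ (f ↑ c)) ↓ (c ↓ (b ↑ a))) ↔ ¬((c ↓ ¬(d ⊕ f)) ↔ (a ↑ d))) = ¬F = T
c ↑ e = F ↑ T = T
d ↑ b = T ↑ T = F
¬(d ↑ b) = ¬F = T
¬(d ↑ b) ⊕ a = T ⊕ T = F
¬(¬(d ↑ b) ⊕ a) = ¬F = T
¬(¬(d ↑ b) ⊕ a) ↑ a = T ↑ T = F
(c ↑ e) ⊕ (¬(¬(d ↑ b) ⊕ a) ↑ a) = T ⊕ F = T
¬(¬¬((f ↔ (f ↑ c)) ↓ (c ↓ (b ↑ a))) ↔ ¬((c ↓ ¬(d ⊕ f)) ↔ (a ↑ d))) ↑ ((c ↑ e) ⊕ (¬(¬(d ↑ b) ⊕ a) ↑ a)) = T ↑ T = F

F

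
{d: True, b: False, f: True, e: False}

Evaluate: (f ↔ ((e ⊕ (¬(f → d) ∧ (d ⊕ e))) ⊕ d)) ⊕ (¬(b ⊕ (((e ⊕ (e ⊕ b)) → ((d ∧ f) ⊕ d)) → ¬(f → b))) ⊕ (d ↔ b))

True

Substituting d=True, b=False, f=True, e=False:
f → d = True → True = True
¬(f → d) = ¬True = False
d ⊕ e = True ⊕ False = True
¬(f → d) ∧ (d ⊕ e) = False ∧ True = False
e ⊕ (¬(f → d) ∧ (d ⊕ e)) = False ⊕ False = False
(e ⊕ (¬(f → d) ∧ (d ⊕ e))) ⊕ d = False ⊕ True = True
f ↔ ((e ⊕ (¬(f → d) ∧ (d ⊕ e))) ⊕ d) = True ↔ True = True
e ⊕ b = False ⊕ False = False
e ⊕ (e ⊕ b) = False ⊕ False = False
d ∧ f = True ∧ True = True
(d ∧ f) ⊕ d = True ⊕ True = False
(e ⊕ (e ⊕ b)) → ((d ∧ f) ⊕ d) = False → False = True
f → b = True → False = False
¬(f → b) = ¬False = True
((e ⊕ (e ⊕ b)) → ((d ∧ f) ⊕ d)) → ¬(f → b) = True → True = True
b ⊕ (((e ⊕ (e ⊕ b)) → ((d ∧ f) ⊕ d)) → ¬(f → b)) = False ⊕ True = True
¬(b ⊕ (((e ⊕ (e ⊕ b)) → ((d ∧ f) ⊕ d)) → ¬(f → b))) = ¬True = False
d ↔ b = True ↔ False = False
¬(b ⊕ (((e ⊕ (e ⊕ b)) → ((d ∧ f) ⊕ d)) → ¬(f → b))) ⊕ (d ↔ b) = False ⊕ False = False
(f ↔ ((e ⊕ (¬(f → d) ∧ (d ⊕ e))) ⊕ d)) ⊕ (¬(b ⊕ (((e ⊕ (e ⊕ b)) → ((d ∧ f) ⊕ d)) → ¬(f → b))) ⊕ (d ↔ b)) = True ⊕ False = True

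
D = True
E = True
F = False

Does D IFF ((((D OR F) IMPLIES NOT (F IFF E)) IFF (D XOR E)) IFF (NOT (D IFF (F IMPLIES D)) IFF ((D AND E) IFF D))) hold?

D OR F = True OR False = True
F IFF E = False IFF True = False
NOT (F IFF E) = NOT False = True
(D OR F) IMPLIES NOT (F IFF E) = True IMPLIES True = True
D XOR E = True XOR True = False
((D OR F) IMPLIES NOT (F IFF E)) IFF (D XOR E) = True IFF False = False
F IMPLIES D = False IMPLIES True = True
D IFF (F IMPLIES D) = True IFF True = True
NOT (D IFF (F IMPLIES D)) = NOT True = False
D AND E = True AND True = True
(D AND E) IFF D = True IFF True = True
NOT (D IFF (F IMPLIES D)) IFF ((D AND E) IFF D) = False IFF True = False
(((D OR F) IMPLIES NOT (F IFF E)) IFF (D XOR E)) IFF (NOT (D IFF (F IMPLIES D)) IFF ((D AND E) IFF D)) = False IFF False = True
D IFF ((((D OR F) IMPLIES NOT (F IFF E)) IFF (D XOR E)) IFF (NOT (D IFF (F IMPLIES D)) IFF ((D AND E) IFF D))) = True IFF True = True

True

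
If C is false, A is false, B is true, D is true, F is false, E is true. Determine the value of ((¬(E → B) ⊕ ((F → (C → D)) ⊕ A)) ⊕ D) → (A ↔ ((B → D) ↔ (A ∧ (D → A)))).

Substituting C=False, A=False, B=True, D=True, F=False, E=True:
E → B = True → True = True
¬(E → B) = ¬True = False
C → D = False → True = True
F → (C → D) = False → True = True
(F → (C → D)) ⊕ A = True ⊕ False = True
¬(E → B) ⊕ ((F → (C → D)) ⊕ A) = False ⊕ True = True
(¬(E → B) ⊕ ((F → (C → D)) ⊕ A)) ⊕ D = True ⊕ True = False
B → D = True → True = True
D → A = True → False = False
A ∧ (D → A) = False ∧ False = False
(B → D) ↔ (A ∧ (D → A)) = True ↔ False = False
A ↔ ((B → D) ↔ (A ∧ (D → A))) = False ↔ False = True
((¬(E → B) ⊕ ((F → (C → D)) ⊕ A)) ⊕ D) → (A ↔ ((B → D) ↔ (A ∧ (D → A)))) = False → True = True

True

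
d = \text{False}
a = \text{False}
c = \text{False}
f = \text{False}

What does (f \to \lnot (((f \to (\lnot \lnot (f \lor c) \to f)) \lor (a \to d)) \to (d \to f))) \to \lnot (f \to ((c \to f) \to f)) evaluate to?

\text{False}

f \lor c = \text{False} \lor \text{False} = \text{False}
\lnot (f \lor c) = \lnot \text{False} = \text{True}
\lnot \lnot (f \lor c) = \lnot \text{True} = \text{False}
\lnot \lnot (f \lor c) \to f = \text{False} \to \text{False} = \text{True}
f \to (\lnot \lnot (f \lor c) \to f) = \text{False} \to \text{True} = \text{True}
a \to d = \text{False} \to \text{False} = \text{True}
(f \to (\lnot \lnot (f \lor c) \to f)) \lor (a \to d) = \text{True} \lor \text{True} = \text{True}
d \to f = \text{False} \to \text{False} = \text{True}
((f \to (\lnot \lnot (f \lor c) \to f)) \lor (a \to d)) \to (d \to f) = \text{True} \to \text{True} = \text{True}
\lnot (((f \to (\lnot \lnot (f \lor c) \to f)) \lor (a \to d)) \to (d \to f)) = \lnot \text{True} = \text{False}
f \to \lnot (((f \to (\lnot \lnot (f \lor c) \to f)) \lor (a \to d)) \to (d \to f)) = \text{False} \to \text{False} = \text{True}
c \to f = \text{False} \to \text{False} = \text{True}
(c \to f) \to f = \text{True} \to \text{False} = \text{False}
f \to ((c \to f) \to f) = \text{False} \to \text{False} = \text{True}
\lnot (f \to ((c \to f) \to f)) = \lnot \text{True} = \text{False}
(f \to \lnot (((f \to (\lnot \lnot (f \lor c) \to f)) \lor (a \to d)) \to (d \to f))) \to \lnot (f \to ((c \to f) \to f)) = \text{True} \to \text{False} = \text{False}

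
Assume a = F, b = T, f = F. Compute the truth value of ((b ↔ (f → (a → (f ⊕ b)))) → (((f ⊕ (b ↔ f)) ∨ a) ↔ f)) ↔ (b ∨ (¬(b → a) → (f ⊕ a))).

T

f ⊕ b = F ⊕ T = T
a → (f ⊕ b) = F → T = T
f → (a → (f ⊕ b)) = F → T = T
b ↔ (f → (a → (f ⊕ b))) = T ↔ T = T
b ↔ f = T ↔ F = F
f ⊕ (b ↔ f) = F ⊕ F = F
(f ⊕ (b ↔ f)) ∨ a = F ∨ F = F
((f ⊕ (b ↔ f)) ∨ a) ↔ f = F ↔ F = T
(b ↔ (f → (a → (f ⊕ b)))) → (((f ⊕ (b ↔ f)) ∨ a) ↔ f) = T → T = T
b → a = T → F = F
¬(b → a) = ¬F = T
f ⊕ a = F ⊕ F = F
¬(b → a) → (f ⊕ a) = T → F = F
b ∨ (¬(b → a) → (f ⊕ a)) = T ∨ F = T
((b ↔ (f → (a → (f ⊕ b)))) → (((f ⊕ (b ↔ f)) ∨ a) ↔ f)) ↔ (b ∨ (¬(b → a) → (f ⊕ a))) = T ↔ T = T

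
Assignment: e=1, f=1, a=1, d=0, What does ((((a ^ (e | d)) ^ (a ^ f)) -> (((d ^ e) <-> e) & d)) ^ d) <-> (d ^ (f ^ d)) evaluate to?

Substituting e=1, f=1, a=1, d=0:
e | d = 1 | 0 = 1
a ^ (e | d) = 1 ^ 1 = 0
a ^ f = 1 ^ 1 = 0
(a ^ (e | d)) ^ (a ^ f) = 0 ^ 0 = 0
d ^ e = 0 ^ 1 = 1
(d ^ e) <-> e = 1 <-> 1 = 1
((d ^ e) <-> e) & d = 1 & 0 = 0
((a ^ (e | d)) ^ (a ^ f)) -> (((d ^ e) <-> e) & d) = 0 -> 0 = 1
(((a ^ (e | d)) ^ (a ^ f)) -> (((d ^ e) <-> e) & d)) ^ d = 1 ^ 0 = 1
f ^ d = 1 ^ 0 = 1
d ^ (f ^ d) = 0 ^ 1 = 1
((((a ^ (e | d)) ^ (a ^ f)) -> (((d ^ e) <-> e) & d)) ^ d) <-> (d ^ (f ^ d)) = 1 <-> 1 = 1

1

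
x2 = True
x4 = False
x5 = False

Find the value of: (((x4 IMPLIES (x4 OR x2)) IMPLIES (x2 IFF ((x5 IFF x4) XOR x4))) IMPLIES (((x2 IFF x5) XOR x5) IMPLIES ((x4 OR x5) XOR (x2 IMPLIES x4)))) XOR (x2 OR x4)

False

Substituting x2=True, x4=False, x5=False:
x4 OR x2 = False OR True = True
x4 IMPLIES (x4 OR x2) = False IMPLIES True = True
x5 IFF x4 = False IFF False = True
(x5 IFF x4) XOR x4 = True XOR False = True
x2 IFF ((x5 IFF x4) XOR x4) = True IFF True = True
(x4 IMPLIES (x4 OR x2)) IMPLIES (x2 IFF ((x5 IFF x4) XOR x4)) = True IMPLIES True = True
x2 IFF x5 = True IFF False = False
(x2 IFF x5) XOR x5 = False XOR False = False
x4 OR x5 = False OR False = False
x2 IMPLIES x4 = True IMPLIES False = False
(x4 OR x5) XOR (x2 IMPLIES x4) = False XOR False = False
((x2 IFF x5) XOR x5) IMPLIES ((x4 OR x5) XOR (x2 IMPLIES x4)) = False IMPLIES False = True
((x4 IMPLIES (x4 OR x2)) IMPLIES (x2 IFF ((x5 IFF x4) XOR x4))) IMPLIES (((x2 IFF x5) XOR x5) IMPLIES ((x4 OR x5) XOR (x2 IMPLIES x4))) = True IMPLIES True = True
x2 OR x4 = True OR False = True
(((x4 IMPLIES (x4 OR x2)) IMPLIES (x2 IFF ((x5 IFF x4) XOR x4))) IMPLIES (((x2 IFF x5) XOR x5) IMPLIES ((x4 OR x5) XOR (x2 IMPLIES x4)))) XOR (x2 OR x4) = True XOR True = False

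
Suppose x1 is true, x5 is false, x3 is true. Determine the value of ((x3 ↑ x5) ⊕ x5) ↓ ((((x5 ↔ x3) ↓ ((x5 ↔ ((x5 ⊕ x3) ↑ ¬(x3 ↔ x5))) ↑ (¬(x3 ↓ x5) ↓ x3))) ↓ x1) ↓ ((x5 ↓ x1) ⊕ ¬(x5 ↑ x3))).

x3 ↑ x5 = True ↑ False = True
(x3 ↑ x5) ⊕ x5 = True ⊕ False = True
x5 ↔ x3 = False ↔ True = False
x5 ⊕ x3 = False ⊕ True = True
x3 ↔ x5 = True ↔ False = False
¬(x3 ↔ x5) = ¬False = True
(x5 ⊕ x3) ↑ ¬(x3 ↔ x5) = True ↑ True = False
x5 ↔ ((x5 ⊕ x3) ↑ ¬(x3 ↔ x5)) = False ↔ False = True
x3 ↓ x5 = True ↓ False = False
¬(x3 ↓ x5) = ¬False = True
¬(x3 ↓ x5) ↓ x3 = True ↓ True = False
(x5 ↔ ((x5 ⊕ x3) ↑ ¬(x3 ↔ x5))) ↑ (¬(x3 ↓ x5) ↓ x3) = True ↑ False = True
(x5 ↔ x3) ↓ ((x5 ↔ ((x5 ⊕ x3) ↑ ¬(x3 ↔ x5))) ↑ (¬(x3 ↓ x5) ↓ x3)) = False ↓ True = False
((x5 ↔ x3) ↓ ((x5 ↔ ((x5 ⊕ x3) ↑ ¬(x3 ↔ x5))) ↑ (¬(x3 ↓ x5) ↓ x3))) ↓ x1 = False ↓ True = False
x5 ↓ x1 = False ↓ True = False
x5 ↑ x3 = False ↑ True = True
¬(x5 ↑ x3) = ¬True = False
(x5 ↓ x1) ⊕ ¬(x5 ↑ x3) = False ⊕ False = False
(((x5 ↔ x3) ↓ ((x5 ↔ ((x5 ⊕ x3) ↑ ¬(x3 ↔ x5))) ↑ (¬(x3 ↓ x5) ↓ x3))) ↓ x1) ↓ ((x5 ↓ x1) ⊕ ¬(x5 ↑ x3)) = False ↓ False = True
((x3 ↑ x5) ⊕ x5) ↓ ((((x5 ↔ x3) ↓ ((x5 ↔ ((x5 ⊕ x3) ↑ ¬(x3 ↔ x5))) ↑ (¬(x3 ↓ x5) ↓ x3))) ↓ x1) ↓ ((x5 ↓ x1) ⊕ ¬(x5 ↑ x3))) = True ↓ True = False

False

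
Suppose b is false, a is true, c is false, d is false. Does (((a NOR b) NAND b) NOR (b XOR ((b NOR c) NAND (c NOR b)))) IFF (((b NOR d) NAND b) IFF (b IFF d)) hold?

false

a NOR b = true NOR false = false
(a NOR b) NAND b = false NAND false = true
b NOR c = false NOR false = true
c NOR b = false NOR false = true
(b NOR c) NAND (c NOR b) = true NAND true = false
b XOR ((b NOR c) NAND (c NOR b)) = false XOR false = false
((a NOR b) NAND b) NOR (b XOR ((b NOR c) NAND (c NOR b))) = true NOR false = false
b NOR d = false NOR false = true
(b NOR d) NAND b = true NAND false = true
b IFF d = false IFF false = true
((b NOR d) NAND b) IFF (b IFF d) = true IFF true = true
(((a NOR b) NAND b) NOR (b XOR ((b NOR c) NAND (c NOR b)))) IFF (((b NOR d) NAND b) IFF (b IFF d)) = false IFF true = false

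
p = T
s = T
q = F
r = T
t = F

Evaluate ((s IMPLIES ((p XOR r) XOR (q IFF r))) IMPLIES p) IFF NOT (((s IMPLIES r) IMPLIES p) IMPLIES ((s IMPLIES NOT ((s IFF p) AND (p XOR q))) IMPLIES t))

F

p XOR r = T XOR T = F
q IFF r = F IFF T = F
(p XOR r) XOR (q IFF r) = F XOR F = F
s IMPLIES ((p XOR r) XOR (q IFF r)) = T IMPLIES F = F
(s IMPLIES ((p XOR r) XOR (q IFF r))) IMPLIES p = F IMPLIES T = T
s IMPLIES r = T IMPLIES T = T
(s IMPLIES r) IMPLIES p = T IMPLIES T = T
s IFF p = T IFF T = T
p XOR q = T XOR F = T
(s IFF p) AND (p XOR q) = T AND T = T
NOT ((s IFF p) AND (p XOR q)) = NOT T = F
s IMPLIES NOT ((s IFF p) AND (p XOR q)) = T IMPLIES F = F
(s IMPLIES NOT ((s IFF p) AND (p XOR q))) IMPLIES t = F IMPLIES F = T
((s IMPLIES r) IMPLIES p) IMPLIES ((s IMPLIES NOT ((s IFF p) AND (p XOR q))) IMPLIES t) = T IMPLIES T = T
NOT (((s IMPLIES r) IMPLIES p) IMPLIES ((s IMPLIES NOT ((s IFF p) AND (p XOR q))) IMPLIES t)) = NOT T = F
((s IMPLIES ((p XOR r) XOR (q IFF r))) IMPLIES p) IFF NOT (((s IMPLIES r) IMPLIES p) IMPLIES ((s IMPLIES NOT ((s IFF p) AND (p XOR q))) IMPLIES t)) = T IFF F = F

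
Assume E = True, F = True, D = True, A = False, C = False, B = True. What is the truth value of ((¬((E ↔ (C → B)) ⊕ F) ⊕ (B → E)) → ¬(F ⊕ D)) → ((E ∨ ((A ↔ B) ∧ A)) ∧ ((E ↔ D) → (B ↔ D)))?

True

C → B = False → True = True
E ↔ (C → B) = True ↔ True = True
(E ↔ (C → B)) ⊕ F = True ⊕ True = False
¬((E ↔ (C → B)) ⊕ F) = ¬False = True
B → E = True → True = True
¬((E ↔ (C → B)) ⊕ F) ⊕ (B → E) = True ⊕ True = False
F ⊕ D = True ⊕ True = False
¬(F ⊕ D) = ¬False = True
(¬((E ↔ (C → B)) ⊕ F) ⊕ (B → E)) → ¬(F ⊕ D) = False → True = True
A ↔ B = False ↔ True = False
(A ↔ B) ∧ A = False ∧ False = False
E ∨ ((A ↔ B) ∧ A) = True ∨ False = True
E ↔ D = True ↔ True = True
B ↔ D = True ↔ True = True
(E ↔ D) → (B ↔ D) = True → True = True
(E ∨ ((A ↔ B) ∧ A)) ∧ ((E ↔ D) → (B ↔ D)) = True ∧ True = True
((¬((E ↔ (C → B)) ⊕ F) ⊕ (B → E)) → ¬(F ⊕ D)) → ((E ∨ ((A ↔ B) ∧ A)) ∧ ((E ↔ D) → (B ↔ D))) = True → True = True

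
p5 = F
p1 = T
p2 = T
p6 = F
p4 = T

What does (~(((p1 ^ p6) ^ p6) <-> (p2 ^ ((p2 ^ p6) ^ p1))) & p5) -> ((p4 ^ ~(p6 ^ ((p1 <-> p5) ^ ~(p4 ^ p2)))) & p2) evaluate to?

Substituting p5=F, p1=T, p2=T, p6=F, p4=T:
p1 ^ p6 = T ^ F = T
(p1 ^ p6) ^ p6 = T ^ F = T
p2 ^ p6 = T ^ F = T
(p2 ^ p6) ^ p1 = T ^ T = F
p2 ^ ((p2 ^ p6) ^ p1) = T ^ F = T
((p1 ^ p6) ^ p6) <-> (p2 ^ ((p2 ^ p6) ^ p1)) = T <-> T = T
~(((p1 ^ p6) ^ p6) <-> (p2 ^ ((p2 ^ p6) ^ p1))) = ~T = F
~(((p1 ^ p6) ^ p6) <-> (p2 ^ ((p2 ^ p6) ^ p1))) & p5 = F & F = F
p1 <-> p5 = T <-> F = F
p4 ^ p2 = T ^ T = F
~(p4 ^ p2) = ~F = T
(p1 <-> p5) ^ ~(p4 ^ p2) = F ^ T = T
p6 ^ ((p1 <-> p5) ^ ~(p4 ^ p2)) = F ^ T = T
~(p6 ^ ((p1 <-> p5) ^ ~(p4 ^ p2))) = ~T = F
p4 ^ ~(p6 ^ ((p1 <-> p5) ^ ~(p4 ^ p2))) = T ^ F = T
(p4 ^ ~(p6 ^ ((p1 <-> p5) ^ ~(p4 ^ p2)))) & p2 = T & T = T
(~(((p1 ^ p6) ^ p6) <-> (p2 ^ ((p2 ^ p6) ^ p1))) & p5) -> ((p4 ^ ~(p6 ^ ((p1 <-> p5) ^ ~(p4 ^ p2)))) & p2) = F -> T = T

T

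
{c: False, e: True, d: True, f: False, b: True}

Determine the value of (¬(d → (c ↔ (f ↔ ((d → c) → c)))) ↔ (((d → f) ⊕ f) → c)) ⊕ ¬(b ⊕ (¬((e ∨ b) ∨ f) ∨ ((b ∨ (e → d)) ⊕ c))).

Substituting c=False, e=True, d=True, f=False, b=True:
d → c = True → False = False
(d → c) → c = False → False = True
f ↔ ((d → c) → c) = False ↔ True = False
c ↔ (f ↔ ((d → c) → c)) = False ↔ False = True
d → (c ↔ (f ↔ ((d → c) → c))) = True → True = True
¬(d → (c ↔ (f ↔ ((d → c) → c)))) = ¬True = False
d → f = True → False = False
(d → f) ⊕ f = False ⊕ False = False
((d → f) ⊕ f) → c = False → False = True
¬(d → (c ↔ (f ↔ ((d → c) → c)))) ↔ (((d → f) ⊕ f) → c) = False ↔ True = False
e ∨ b = True ∨ True = True
(e ∨ b) ∨ f = True ∨ False = True
¬((e ∨ b) ∨ f) = ¬True = False
e → d = True → True = True
b ∨ (e → d) = True ∨ True = True
(b ∨ (e → d)) ⊕ c = True ⊕ False = True
¬((e ∨ b) ∨ f) ∨ ((b ∨ (e → d)) ⊕ c) = False ∨ True = True
b ⊕ (¬((e ∨ b) ∨ f) ∨ ((b ∨ (e → d)) ⊕ c)) = True ⊕ True = False
¬(b ⊕ (¬((e ∨ b) ∨ f) ∨ ((b ∨ (e → d)) ⊕ c))) = ¬False = True
(¬(d → (c ↔ (f ↔ ((d → c) → c)))) ↔ (((d → f) ⊕ f) → c)) ⊕ ¬(b ⊕ (¬((e ∨ b) ∨ f) ∨ ((b ∨ (e → d)) ⊕ c))) = False ⊕ True = True

True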